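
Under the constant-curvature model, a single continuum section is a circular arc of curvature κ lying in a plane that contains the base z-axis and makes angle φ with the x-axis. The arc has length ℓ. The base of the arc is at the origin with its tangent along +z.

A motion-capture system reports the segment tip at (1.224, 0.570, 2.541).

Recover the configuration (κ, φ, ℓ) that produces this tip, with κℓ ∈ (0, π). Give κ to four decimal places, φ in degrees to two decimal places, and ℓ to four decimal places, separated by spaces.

0.3261 24.97 2.9951

ρ = √(x²+y²) = √(1.224² + 0.570²) = 1.35021
φ = atan2(y, x) mod 360° = atan2(0.570, 1.224) = 24.9707°
|p|² = ρ² + z² = 1.35021² + 2.541² = 8.27976
κ = 2ρ / |p|² = 2×1.35021 / 8.27976 = 0.32615
θ = 2·atan2(ρ, z) = 2·atan2(1.35021, 2.541) = 0.97686 rad
ℓ = θ/κ = 0.97686/0.32615 = 2.99513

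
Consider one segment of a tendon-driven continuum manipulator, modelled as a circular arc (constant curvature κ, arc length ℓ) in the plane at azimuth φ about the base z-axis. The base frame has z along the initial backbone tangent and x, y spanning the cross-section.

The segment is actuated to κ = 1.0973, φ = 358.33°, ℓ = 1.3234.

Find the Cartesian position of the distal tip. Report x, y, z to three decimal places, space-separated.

0.803 -0.023 0.905

θ = κ·ℓ = 1.0973 × 1.3234 = 1.45217 rad
ρ = (1 − cos θ)/κ = (1 − 0.11835)/1.0973 = 0.80347
z = sin θ / κ = 0.99297/1.0973 = 0.90492
x = ρ cos φ = 0.80347 × cos(358.33°) = 0.80313
y = ρ sin φ = 0.80347 × sin(358.33°) = -0.02342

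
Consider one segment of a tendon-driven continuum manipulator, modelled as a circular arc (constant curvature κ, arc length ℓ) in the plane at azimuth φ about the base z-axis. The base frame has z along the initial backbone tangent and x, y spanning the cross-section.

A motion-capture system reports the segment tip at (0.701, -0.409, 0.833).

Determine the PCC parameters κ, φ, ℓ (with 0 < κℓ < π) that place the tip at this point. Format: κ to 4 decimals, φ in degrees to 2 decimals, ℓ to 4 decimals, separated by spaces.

1.2001 329.74 1.2872

ρ = √(x²+y²) = √(0.701² + -0.409²) = 0.81159
φ = atan2(y, x) mod 360° = atan2(-0.409, 0.701) = 329.7385°
|p|² = ρ² + z² = 0.81159² + 0.833² = 1.35257
κ = 2ρ / |p|² = 2×0.81159 / 1.35257 = 1.20007
θ = 2·atan2(ρ, z) = 2·atan2(0.81159, 0.833) = 1.54476 rad
ℓ = θ/κ = 1.54476/1.20007 = 1.28722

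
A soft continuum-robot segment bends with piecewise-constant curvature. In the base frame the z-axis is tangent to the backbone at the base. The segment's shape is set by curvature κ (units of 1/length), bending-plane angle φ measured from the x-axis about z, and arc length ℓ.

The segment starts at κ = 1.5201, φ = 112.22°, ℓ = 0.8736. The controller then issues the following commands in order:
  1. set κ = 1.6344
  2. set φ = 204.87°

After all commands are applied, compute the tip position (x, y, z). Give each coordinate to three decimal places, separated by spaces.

initial: κ=1.5201, φ=112.22°, ℓ=0.8736
cmd 1: set κ=1.6344 → (κ,φ,ℓ)=(1.6344,112.22°,0.8736) → tip=(-0.1984,0.4857,0.6056)
cmd 2: set φ=204.87° → (κ,φ,ℓ)=(1.6344,204.87°,0.8736) → tip=(-0.4760,-0.2207,0.6056)

-0.476 -0.221 0.606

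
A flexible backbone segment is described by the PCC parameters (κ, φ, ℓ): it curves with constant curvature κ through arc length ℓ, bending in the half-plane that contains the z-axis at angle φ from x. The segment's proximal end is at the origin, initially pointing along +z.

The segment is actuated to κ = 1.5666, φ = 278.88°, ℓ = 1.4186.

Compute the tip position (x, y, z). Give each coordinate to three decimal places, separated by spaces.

0.158 -1.013 0.508

θ = κ·ℓ = 1.5666 × 1.4186 = 2.22238 rad
ρ = (1 − cos θ)/κ = (1 − -0.60645)/1.5666 = 1.02543
z = sin θ / κ = 0.79513/1.5666 = 0.50755
x = ρ cos φ = 1.02543 × cos(278.88°) = 0.15829
y = ρ sin φ = 1.02543 × sin(278.88°) = -1.01314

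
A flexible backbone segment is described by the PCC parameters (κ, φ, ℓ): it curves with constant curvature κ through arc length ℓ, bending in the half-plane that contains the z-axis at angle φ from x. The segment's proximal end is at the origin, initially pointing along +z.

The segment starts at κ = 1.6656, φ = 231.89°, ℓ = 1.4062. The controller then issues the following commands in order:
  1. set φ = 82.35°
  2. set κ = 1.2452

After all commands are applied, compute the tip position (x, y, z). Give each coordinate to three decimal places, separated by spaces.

0.126 0.939 0.790

initial: κ=1.6656, φ=231.89°, ℓ=1.4062
cmd 1: set φ=82.35° → (κ,φ,ℓ)=(1.6656,82.35°,1.4062) → tip=(0.1356,1.0099,0.4304)
cmd 2: set κ=1.2452 → (κ,φ,ℓ)=(1.2452,82.35°,1.4062) → tip=(0.1261,0.9386,0.7901)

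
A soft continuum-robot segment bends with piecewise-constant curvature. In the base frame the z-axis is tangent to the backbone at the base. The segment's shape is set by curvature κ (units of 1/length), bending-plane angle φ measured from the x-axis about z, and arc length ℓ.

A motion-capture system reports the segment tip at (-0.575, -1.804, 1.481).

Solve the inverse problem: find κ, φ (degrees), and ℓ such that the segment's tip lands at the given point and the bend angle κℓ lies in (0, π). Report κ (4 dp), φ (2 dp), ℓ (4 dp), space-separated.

ρ = √(x²+y²) = √(-0.575² + -1.804²) = 1.89342
φ = atan2(y, x) mod 360° = atan2(-1.804, -0.575) = 252.3210°
|p|² = ρ² + z² = 1.89342² + 1.481² = 5.77840
κ = 2ρ / |p|² = 2×1.89342 / 5.77840 = 0.65534
θ = 2·atan2(ρ, z) = 2·atan2(1.89342, 1.481) = 1.81403 rad
ℓ = θ/κ = 1.81403/0.65534 = 2.76806

0.6553 252.32 2.7681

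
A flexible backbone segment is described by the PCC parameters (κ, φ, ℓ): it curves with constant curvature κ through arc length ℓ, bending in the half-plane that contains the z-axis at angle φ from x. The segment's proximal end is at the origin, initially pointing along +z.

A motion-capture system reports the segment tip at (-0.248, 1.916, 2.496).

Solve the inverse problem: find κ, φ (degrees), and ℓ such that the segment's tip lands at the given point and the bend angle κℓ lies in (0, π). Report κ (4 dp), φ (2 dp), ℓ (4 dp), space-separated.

0.3878 97.38 3.3967

ρ = √(x²+y²) = √(-0.248² + 1.916²) = 1.93198
φ = atan2(y, x) mod 360° = atan2(1.916, -0.248) = 97.3752°
|p|² = ρ² + z² = 1.93198² + 2.496² = 9.96258
κ = 2ρ / |p|² = 2×1.93198 / 9.96258 = 0.38785
θ = 2·atan2(ρ, z) = 2·atan2(1.93198, 2.496) = 1.31741 rad
ℓ = θ/κ = 1.31741/0.38785 = 3.39672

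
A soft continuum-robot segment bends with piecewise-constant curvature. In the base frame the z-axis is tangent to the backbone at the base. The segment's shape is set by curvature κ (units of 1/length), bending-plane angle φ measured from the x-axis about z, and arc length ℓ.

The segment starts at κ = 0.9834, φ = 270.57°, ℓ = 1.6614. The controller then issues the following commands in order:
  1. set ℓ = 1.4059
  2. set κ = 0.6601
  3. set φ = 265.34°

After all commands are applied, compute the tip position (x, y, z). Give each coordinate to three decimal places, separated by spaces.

initial: κ=0.9834, φ=270.57°, ℓ=1.6614
cmd 1: set ℓ=1.4059 → (κ,φ,ℓ)=(0.9834,270.57°,1.4059) → tip=(0.0082,-0.8266,0.9989)
cmd 2: set κ=0.6601 → (κ,φ,ℓ)=(0.6601,270.57°,1.4059) → tip=(0.0060,-0.6068,1.2126)
cmd 3: set φ=265.34° → (κ,φ,ℓ)=(0.6601,265.34°,1.4059) → tip=(-0.0493,-0.6049,1.2126)

-0.049 -0.605 1.213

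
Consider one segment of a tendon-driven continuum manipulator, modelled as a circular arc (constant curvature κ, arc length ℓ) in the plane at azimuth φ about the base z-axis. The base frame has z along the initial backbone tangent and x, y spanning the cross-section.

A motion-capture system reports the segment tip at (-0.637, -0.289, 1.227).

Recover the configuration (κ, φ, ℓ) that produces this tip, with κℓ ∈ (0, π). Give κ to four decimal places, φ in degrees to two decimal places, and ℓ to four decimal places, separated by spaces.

0.7013 204.40 1.4776

ρ = √(x²+y²) = √(-0.637² + -0.289²) = 0.69949
φ = atan2(y, x) mod 360° = atan2(-0.289, -0.637) = 204.4033°
|p|² = ρ² + z² = 0.69949² + 1.227² = 1.99482
κ = 2ρ / |p|² = 2×0.69949 / 1.99482 = 0.70131
θ = 2·atan2(ρ, z) = 2·atan2(0.69949, 1.227) = 1.03626 rad
ℓ = θ/κ = 1.03626/0.70131 = 1.47761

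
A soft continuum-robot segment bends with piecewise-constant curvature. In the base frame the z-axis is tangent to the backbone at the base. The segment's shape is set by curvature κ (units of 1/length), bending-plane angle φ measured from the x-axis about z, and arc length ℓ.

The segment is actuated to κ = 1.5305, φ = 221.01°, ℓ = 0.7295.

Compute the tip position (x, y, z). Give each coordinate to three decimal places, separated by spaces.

-0.277 -0.241 0.587

θ = κ·ℓ = 1.5305 × 0.7295 = 1.11650 rad
ρ = (1 − cos θ)/κ = (1 − 0.43883)/1.5305 = 0.36666
z = sin θ / κ = 0.89857/1.5305 = 0.58711
x = ρ cos φ = 0.36666 × cos(221.01°) = -0.27668
y = ρ sin φ = 0.36666 × sin(221.01°) = -0.24060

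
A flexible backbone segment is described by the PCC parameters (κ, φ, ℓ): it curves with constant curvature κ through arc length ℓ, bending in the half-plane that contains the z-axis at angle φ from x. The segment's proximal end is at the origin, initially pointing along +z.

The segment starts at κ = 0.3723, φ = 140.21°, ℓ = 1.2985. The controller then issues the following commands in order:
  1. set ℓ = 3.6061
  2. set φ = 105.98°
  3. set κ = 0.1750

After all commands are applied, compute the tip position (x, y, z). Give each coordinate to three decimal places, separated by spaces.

-0.303 1.058 3.371

initial: κ=0.3723, φ=140.21°, ℓ=1.2985
cmd 1: set ℓ=3.6061 → (κ,φ,ℓ)=(0.3723,140.21°,3.6061) → tip=(-1.5969,1.3300,2.6163)
cmd 2: set φ=105.98° → (κ,φ,ℓ)=(0.3723,105.98°,3.6061) → tip=(-0.5721,1.9979,2.6163)
cmd 3: set κ=0.1750 → (κ,φ,ℓ)=(0.1750,105.98°,3.6061) → tip=(-0.3030,1.0581,3.3715)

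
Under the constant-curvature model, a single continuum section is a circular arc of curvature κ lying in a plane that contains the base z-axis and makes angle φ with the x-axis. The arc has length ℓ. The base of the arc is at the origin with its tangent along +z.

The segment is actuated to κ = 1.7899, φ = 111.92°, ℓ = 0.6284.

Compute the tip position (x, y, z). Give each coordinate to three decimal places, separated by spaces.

-0.119 0.295 0.504

θ = κ·ℓ = 1.7899 × 0.6284 = 1.12477 rad
ρ = (1 − cos θ)/κ = (1 − 0.43138)/1.7899 = 0.31768
z = sin θ / κ = 0.90217/1.7899 = 0.50403
x = ρ cos φ = 0.31768 × cos(111.92°) = -0.11859
y = ρ sin φ = 0.31768 × sin(111.92°) = 0.29472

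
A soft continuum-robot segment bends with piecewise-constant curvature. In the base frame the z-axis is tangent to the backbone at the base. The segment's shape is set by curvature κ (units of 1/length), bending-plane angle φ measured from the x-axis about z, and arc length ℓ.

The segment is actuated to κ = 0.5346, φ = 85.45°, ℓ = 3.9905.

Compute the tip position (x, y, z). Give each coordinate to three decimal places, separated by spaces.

θ = κ·ℓ = 0.5346 × 3.9905 = 2.13332 rad
ρ = (1 − cos θ)/κ = (1 − -0.53332)/0.5346 = 2.86817
z = sin θ / κ = 0.84591/0.5346 = 1.58233
x = ρ cos φ = 2.86817 × cos(85.45°) = 0.22753
y = ρ sin φ = 2.86817 × sin(85.45°) = 2.85913

0.228 2.859 1.582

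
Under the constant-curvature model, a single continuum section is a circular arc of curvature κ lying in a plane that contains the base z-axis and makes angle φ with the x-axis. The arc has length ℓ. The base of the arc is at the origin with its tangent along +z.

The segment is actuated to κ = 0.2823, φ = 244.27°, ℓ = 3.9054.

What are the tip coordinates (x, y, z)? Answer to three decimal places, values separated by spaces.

-0.844 -1.751 3.161

θ = κ·ℓ = 0.2823 × 3.9054 = 1.10249 rad
ρ = (1 − cos θ)/κ = (1 − 0.45137)/0.2823 = 1.94342
z = sin θ / κ = 0.89234/0.2823 = 3.16095
x = ρ cos φ = 1.94342 × cos(244.27°) = -0.84370
y = ρ sin φ = 1.94342 × sin(244.27°) = -1.75073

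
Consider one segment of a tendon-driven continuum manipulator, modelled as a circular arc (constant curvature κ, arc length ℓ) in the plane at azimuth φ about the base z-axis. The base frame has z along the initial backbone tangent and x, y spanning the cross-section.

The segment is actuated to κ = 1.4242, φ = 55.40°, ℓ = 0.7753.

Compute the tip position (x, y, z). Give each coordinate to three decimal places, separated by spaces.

0.219 0.318 0.627

θ = κ·ℓ = 1.4242 × 0.7753 = 1.10418 rad
ρ = (1 − cos θ)/κ = (1 − 0.44986)/1.4242 = 0.38628
z = sin θ / κ = 0.89310/1.4242 = 0.62709
x = ρ cos φ = 0.38628 × cos(55.40°) = 0.21934
y = ρ sin φ = 0.38628 × sin(55.40°) = 0.31796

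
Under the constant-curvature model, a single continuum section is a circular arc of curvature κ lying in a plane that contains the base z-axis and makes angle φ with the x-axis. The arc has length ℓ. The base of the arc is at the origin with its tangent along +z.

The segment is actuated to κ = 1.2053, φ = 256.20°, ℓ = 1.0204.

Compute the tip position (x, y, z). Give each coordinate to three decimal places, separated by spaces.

θ = κ·ℓ = 1.2053 × 1.0204 = 1.22989 rad
ρ = (1 − cos θ)/κ = (1 − 0.33434)/1.2053 = 0.55227
z = sin θ / κ = 0.94245/1.2053 = 0.78192
x = ρ cos φ = 0.55227 × cos(256.20°) = -0.13174
y = ρ sin φ = 0.55227 × sin(256.20°) = -0.53633

-0.132 -0.536 0.782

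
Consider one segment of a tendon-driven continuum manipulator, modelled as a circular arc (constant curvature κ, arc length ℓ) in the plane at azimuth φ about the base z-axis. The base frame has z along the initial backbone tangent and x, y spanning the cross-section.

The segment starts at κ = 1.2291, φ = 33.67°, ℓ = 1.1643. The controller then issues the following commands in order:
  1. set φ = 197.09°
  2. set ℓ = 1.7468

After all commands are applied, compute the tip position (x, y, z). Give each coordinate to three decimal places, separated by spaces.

initial: κ=1.2291, φ=33.67°, ℓ=1.1643
cmd 1: set φ=197.09° → (κ,φ,ℓ)=(1.2291,197.09°,1.1643) → tip=(-0.6693,-0.2058,0.8057)
cmd 2: set ℓ=1.7468 → (κ,φ,ℓ)=(1.2291,197.09°,1.7468) → tip=(-1.2014,-0.3694,0.6822)

-1.201 -0.369 0.682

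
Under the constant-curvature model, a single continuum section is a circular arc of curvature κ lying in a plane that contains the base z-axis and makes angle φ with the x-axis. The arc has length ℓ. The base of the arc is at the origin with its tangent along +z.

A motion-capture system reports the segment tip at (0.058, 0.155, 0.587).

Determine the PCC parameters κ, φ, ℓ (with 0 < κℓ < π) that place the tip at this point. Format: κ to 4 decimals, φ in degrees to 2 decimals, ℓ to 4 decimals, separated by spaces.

ρ = √(x²+y²) = √(0.058² + 0.155²) = 0.16550
φ = atan2(y, x) mod 360° = atan2(0.155, 0.058) = 69.4845°
|p|² = ρ² + z² = 0.16550² + 0.587² = 0.37196
κ = 2ρ / |p|² = 2×0.16550 / 0.37196 = 0.88987
θ = 2·atan2(ρ, z) = 2·atan2(0.16550, 0.587) = 0.54961 rad
ℓ = θ/κ = 0.54961/0.88987 = 0.61763

0.8899 69.48 0.6176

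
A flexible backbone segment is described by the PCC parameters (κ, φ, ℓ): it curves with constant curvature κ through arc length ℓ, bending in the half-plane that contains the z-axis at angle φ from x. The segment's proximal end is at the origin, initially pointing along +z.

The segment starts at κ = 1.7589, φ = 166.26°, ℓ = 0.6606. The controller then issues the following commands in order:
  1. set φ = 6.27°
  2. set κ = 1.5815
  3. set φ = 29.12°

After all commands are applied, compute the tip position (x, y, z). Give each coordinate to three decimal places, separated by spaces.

initial: κ=1.7589, φ=166.26°, ℓ=0.6606
cmd 1: set φ=6.27° → (κ,φ,ℓ)=(1.7589,6.27°,0.6606) → tip=(0.3405,0.0374,0.5217)
cmd 2: set κ=1.5815 → (κ,φ,ℓ)=(1.5815,6.27°,0.6606) → tip=(0.3129,0.0344,0.5468)
cmd 3: set φ=29.12° → (κ,φ,ℓ)=(1.5815,29.12°,0.6606) → tip=(0.2750,0.1532,0.5468)

0.275 0.153 0.547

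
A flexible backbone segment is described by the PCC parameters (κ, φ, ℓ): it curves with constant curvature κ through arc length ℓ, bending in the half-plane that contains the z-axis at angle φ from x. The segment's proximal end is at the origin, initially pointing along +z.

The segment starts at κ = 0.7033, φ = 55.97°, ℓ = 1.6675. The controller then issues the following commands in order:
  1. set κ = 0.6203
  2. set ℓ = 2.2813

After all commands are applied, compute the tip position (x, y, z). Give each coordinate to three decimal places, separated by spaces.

0.762 1.129 1.593

initial: κ=0.7033, φ=55.97°, ℓ=1.6675
cmd 1: set κ=0.6203 → (κ,φ,ℓ)=(0.6203,55.97°,1.6675) → tip=(0.4411,0.6532,1.3857)
cmd 2: set ℓ=2.2813 → (κ,φ,ℓ)=(0.6203,55.97°,2.2813) → tip=(0.7623,1.1288,1.5926)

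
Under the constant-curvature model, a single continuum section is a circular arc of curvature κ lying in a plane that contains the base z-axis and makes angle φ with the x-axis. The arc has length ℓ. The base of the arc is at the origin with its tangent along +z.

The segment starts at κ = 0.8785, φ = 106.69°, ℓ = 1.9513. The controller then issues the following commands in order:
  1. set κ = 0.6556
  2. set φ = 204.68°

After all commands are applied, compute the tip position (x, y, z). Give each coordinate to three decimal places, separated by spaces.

-0.988 -0.454 1.461

initial: κ=0.8785, φ=106.69°, ℓ=1.9513
cmd 1: set κ=0.6556 → (κ,φ,ℓ)=(0.6556,106.69°,1.9513) → tip=(-0.3122,1.0411,1.4610)
cmd 2: set φ=204.68° → (κ,φ,ℓ)=(0.6556,204.68°,1.9513) → tip=(-0.9876,-0.4538,1.4610)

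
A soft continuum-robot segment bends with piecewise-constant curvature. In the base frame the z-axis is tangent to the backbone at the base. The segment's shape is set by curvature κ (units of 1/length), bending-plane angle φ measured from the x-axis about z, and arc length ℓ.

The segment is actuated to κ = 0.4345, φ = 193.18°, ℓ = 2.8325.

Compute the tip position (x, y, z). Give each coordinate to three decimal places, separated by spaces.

θ = κ·ℓ = 0.4345 × 2.8325 = 1.23072 rad
ρ = (1 − cos θ)/κ = (1 − 0.33356)/0.4345 = 1.53381
z = sin θ / κ = 0.94273/0.4345 = 2.16969
x = ρ cos φ = 1.53381 × cos(193.18°) = -1.49341
y = ρ sin φ = 1.53381 × sin(193.18°) = -0.34973

-1.493 -0.350 2.170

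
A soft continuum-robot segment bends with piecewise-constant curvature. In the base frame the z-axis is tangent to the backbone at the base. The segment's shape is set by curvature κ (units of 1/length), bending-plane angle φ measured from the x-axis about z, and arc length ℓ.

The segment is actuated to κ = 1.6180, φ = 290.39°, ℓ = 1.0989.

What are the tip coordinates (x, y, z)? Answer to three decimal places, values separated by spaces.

0.260 -0.699 0.605

θ = κ·ℓ = 1.6180 × 1.0989 = 1.77802 rad
ρ = (1 − cos θ)/κ = (1 − -0.20574)/1.6180 = 0.74521
z = sin θ / κ = 0.97861/1.6180 = 0.60482
x = ρ cos φ = 0.74521 × cos(290.39°) = 0.25964
y = ρ sin φ = 0.74521 × sin(290.39°) = -0.69851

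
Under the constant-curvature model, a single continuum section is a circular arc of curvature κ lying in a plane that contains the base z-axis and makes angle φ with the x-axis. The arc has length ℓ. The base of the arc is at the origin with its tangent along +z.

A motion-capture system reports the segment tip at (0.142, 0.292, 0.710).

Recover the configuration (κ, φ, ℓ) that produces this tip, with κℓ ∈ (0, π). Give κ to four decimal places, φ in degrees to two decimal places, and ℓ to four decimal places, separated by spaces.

ρ = √(x²+y²) = √(0.142² + 0.292²) = 0.32470
φ = atan2(y, x) mod 360° = atan2(0.292, 0.142) = 64.0663°
|p|² = ρ² + z² = 0.32470² + 0.710² = 0.60953
κ = 2ρ / |p|² = 2×0.32470 / 0.60953 = 1.06540
θ = 2·atan2(ρ, z) = 2·atan2(0.32470, 0.710) = 0.85785 rad
ℓ = θ/κ = 0.85785/1.06540 = 0.80519

1.0654 64.07 0.8052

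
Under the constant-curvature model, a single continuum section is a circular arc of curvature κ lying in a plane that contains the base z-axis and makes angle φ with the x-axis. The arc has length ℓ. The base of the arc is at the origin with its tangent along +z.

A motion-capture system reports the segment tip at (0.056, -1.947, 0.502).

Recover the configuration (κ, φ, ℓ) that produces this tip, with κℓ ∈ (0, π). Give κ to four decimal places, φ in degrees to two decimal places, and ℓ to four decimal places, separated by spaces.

0.9628 271.65 2.7389

ρ = √(x²+y²) = √(0.056² + -1.947²) = 1.94781
φ = atan2(y, x) mod 360° = atan2(-1.947, 0.056) = 271.6475°
|p|² = ρ² + z² = 1.94781² + 0.502² = 4.04595
κ = 2ρ / |p|² = 2×1.94781 / 4.04595 = 0.96284
θ = 2·atan2(ρ, z) = 2·atan2(1.94781, 0.502) = 2.63712 rad
ℓ = θ/κ = 2.63712/0.96284 = 2.73889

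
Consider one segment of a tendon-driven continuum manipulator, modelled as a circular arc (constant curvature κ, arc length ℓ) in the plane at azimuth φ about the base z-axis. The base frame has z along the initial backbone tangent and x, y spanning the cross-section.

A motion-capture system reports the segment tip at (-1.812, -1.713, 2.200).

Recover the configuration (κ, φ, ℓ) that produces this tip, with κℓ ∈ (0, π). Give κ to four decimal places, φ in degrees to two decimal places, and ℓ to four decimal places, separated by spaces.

ρ = √(x²+y²) = √(-1.812² + -1.713²) = 2.49353
φ = atan2(y, x) mod 360° = atan2(-1.713, -1.812) = 223.3913°
|p|² = ρ² + z² = 2.49353² + 2.200² = 11.05771
κ = 2ρ / |p|² = 2×2.49353 / 11.05771 = 0.45100
θ = 2·atan2(ρ, z) = 2·atan2(2.49353, 2.200) = 1.69571 rad
ℓ = θ/κ = 1.69571/0.45100 = 3.75987

0.4510 223.39 3.7599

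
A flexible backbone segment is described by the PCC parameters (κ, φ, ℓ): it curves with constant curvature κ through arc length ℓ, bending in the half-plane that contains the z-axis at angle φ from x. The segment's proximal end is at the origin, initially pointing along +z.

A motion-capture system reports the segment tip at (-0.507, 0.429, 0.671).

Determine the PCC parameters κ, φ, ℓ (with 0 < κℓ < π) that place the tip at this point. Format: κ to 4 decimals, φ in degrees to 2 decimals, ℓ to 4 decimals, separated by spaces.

ρ = √(x²+y²) = √(-0.507² + 0.429²) = 0.66415
φ = atan2(y, x) mod 360° = atan2(0.429, -0.507) = 139.7636°
|p|² = ρ² + z² = 0.66415² + 0.671² = 0.89133
κ = 2ρ / |p|² = 2×0.66415 / 0.89133 = 1.49023
θ = 2·atan2(ρ, z) = 2·atan2(0.66415, 0.671) = 1.56053 rad
ℓ = θ/κ = 1.56053/1.49023 = 1.04717

1.4902 139.76 1.0472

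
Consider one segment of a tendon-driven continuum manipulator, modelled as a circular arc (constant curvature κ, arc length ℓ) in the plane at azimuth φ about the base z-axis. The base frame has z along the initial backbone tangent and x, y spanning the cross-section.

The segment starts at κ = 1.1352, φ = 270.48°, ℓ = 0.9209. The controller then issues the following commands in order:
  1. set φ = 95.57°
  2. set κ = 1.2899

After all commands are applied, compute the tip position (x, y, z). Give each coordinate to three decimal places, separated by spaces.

-0.047 0.483 0.719

initial: κ=1.1352, φ=270.48°, ℓ=0.9209
cmd 1: set φ=95.57° → (κ,φ,ℓ)=(1.1352,95.57°,0.9209) → tip=(-0.0426,0.4370,0.7621)
cmd 2: set κ=1.2899 → (κ,φ,ℓ)=(1.2899,95.57°,0.9209) → tip=(-0.0471,0.4833,0.7191)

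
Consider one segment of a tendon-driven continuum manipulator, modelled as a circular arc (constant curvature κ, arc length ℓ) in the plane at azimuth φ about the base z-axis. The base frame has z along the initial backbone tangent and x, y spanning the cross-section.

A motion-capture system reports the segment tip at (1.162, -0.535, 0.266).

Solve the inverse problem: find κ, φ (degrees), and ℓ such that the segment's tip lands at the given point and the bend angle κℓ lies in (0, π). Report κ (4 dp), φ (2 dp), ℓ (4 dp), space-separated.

1.4986 335.28 1.8227

ρ = √(x²+y²) = √(1.162² + -0.535²) = 1.27925
φ = atan2(y, x) mod 360° = atan2(-0.535, 1.162) = 335.2780°
|p|² = ρ² + z² = 1.27925² + 0.266² = 1.70722
κ = 2ρ / |p|² = 2×1.27925 / 1.70722 = 1.49863
θ = 2·atan2(ρ, z) = 2·atan2(1.27925, 0.266) = 2.73157 rad
ℓ = θ/κ = 2.73157/1.49863 = 1.82271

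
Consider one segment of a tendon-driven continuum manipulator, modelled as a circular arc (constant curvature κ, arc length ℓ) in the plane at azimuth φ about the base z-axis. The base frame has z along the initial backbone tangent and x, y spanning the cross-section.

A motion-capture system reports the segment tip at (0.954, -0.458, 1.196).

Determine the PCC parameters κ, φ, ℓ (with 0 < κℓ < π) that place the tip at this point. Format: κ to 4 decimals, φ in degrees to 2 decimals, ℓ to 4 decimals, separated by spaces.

ρ = √(x²+y²) = √(0.954² + -0.458²) = 1.05824
φ = atan2(y, x) mod 360° = atan2(-0.458, 0.954) = 334.3551°
|p|² = ρ² + z² = 1.05824² + 1.196² = 2.55030
κ = 2ρ / |p|² = 2×1.05824 / 2.55030 = 0.82990
θ = 2·atan2(ρ, z) = 2·atan2(1.05824, 1.196) = 1.44873 rad
ℓ = θ/κ = 1.44873/0.82990 = 1.74567

0.8299 334.36 1.7457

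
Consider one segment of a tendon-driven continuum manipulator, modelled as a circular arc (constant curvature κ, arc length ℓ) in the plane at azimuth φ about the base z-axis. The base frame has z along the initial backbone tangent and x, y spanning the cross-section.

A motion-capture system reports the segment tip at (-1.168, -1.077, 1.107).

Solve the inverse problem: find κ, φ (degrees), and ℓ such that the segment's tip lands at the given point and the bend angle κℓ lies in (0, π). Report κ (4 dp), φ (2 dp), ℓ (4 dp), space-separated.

0.8474 222.68 2.2710

ρ = √(x²+y²) = √(-1.168² + -1.077²) = 1.58876
φ = atan2(y, x) mod 360° = atan2(-1.077, -1.168) = 222.6788°
|p|² = ρ² + z² = 1.58876² + 1.107² = 3.74960
κ = 2ρ / |p|² = 2×1.58876 / 3.74960 = 0.84743
θ = 2·atan2(ρ, z) = 2·atan2(1.58876, 1.107) = 1.92448 rad
ℓ = θ/κ = 1.92448/0.84743 = 2.27097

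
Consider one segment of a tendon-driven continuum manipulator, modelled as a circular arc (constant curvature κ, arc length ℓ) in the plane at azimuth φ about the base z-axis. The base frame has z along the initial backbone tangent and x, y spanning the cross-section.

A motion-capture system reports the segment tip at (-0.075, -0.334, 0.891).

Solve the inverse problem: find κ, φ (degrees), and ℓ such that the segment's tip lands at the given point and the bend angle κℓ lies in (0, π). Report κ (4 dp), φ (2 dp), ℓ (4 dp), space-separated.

0.7515 257.34 0.9762

ρ = √(x²+y²) = √(-0.075² + -0.334²) = 0.34232
φ = atan2(y, x) mod 360° = atan2(-0.334, -0.075) = 257.3441°
|p|² = ρ² + z² = 0.34232² + 0.891² = 0.91106
κ = 2ρ / |p|² = 2×0.34232 / 0.91106 = 0.75147
θ = 2·atan2(ρ, z) = 2·atan2(0.34232, 0.891) = 0.73361 rad
ℓ = θ/κ = 0.73361/0.75147 = 0.97624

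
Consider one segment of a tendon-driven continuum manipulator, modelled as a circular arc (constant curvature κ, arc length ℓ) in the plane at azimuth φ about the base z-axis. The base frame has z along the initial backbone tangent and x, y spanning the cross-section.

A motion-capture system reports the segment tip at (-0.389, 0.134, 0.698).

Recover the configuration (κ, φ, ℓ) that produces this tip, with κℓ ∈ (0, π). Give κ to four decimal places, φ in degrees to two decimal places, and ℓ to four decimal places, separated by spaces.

ρ = √(x²+y²) = √(-0.389² + 0.134²) = 0.41143
φ = atan2(y, x) mod 360° = atan2(0.134, -0.389) = 160.9926°
|p|² = ρ² + z² = 0.41143² + 0.698² = 0.65648
κ = 2ρ / |p|² = 2×0.41143 / 0.65648 = 1.25345
θ = 2·atan2(ρ, z) = 2·atan2(0.41143, 0.698) = 1.06525 rad
ℓ = θ/κ = 1.06525/1.25345 = 0.84985

1.2534 160.99 0.8499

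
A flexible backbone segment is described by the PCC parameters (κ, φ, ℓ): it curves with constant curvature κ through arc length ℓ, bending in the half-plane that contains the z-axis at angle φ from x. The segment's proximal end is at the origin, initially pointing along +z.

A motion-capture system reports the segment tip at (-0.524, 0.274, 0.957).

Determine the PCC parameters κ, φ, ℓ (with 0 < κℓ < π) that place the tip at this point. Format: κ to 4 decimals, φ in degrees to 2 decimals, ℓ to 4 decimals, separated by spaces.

0.9345 152.39 1.1845

ρ = √(x²+y²) = √(-0.524² + 0.274²) = 0.59131
φ = atan2(y, x) mod 360° = atan2(0.274, -0.524) = 152.3949°
|p|² = ρ² + z² = 0.59131² + 0.957² = 1.26550
κ = 2ρ / |p|² = 2×0.59131 / 1.26550 = 0.93451
θ = 2·atan2(ρ, z) = 2·atan2(0.59131, 0.957) = 1.10693 rad
ℓ = θ/κ = 1.10693/0.93451 = 1.18450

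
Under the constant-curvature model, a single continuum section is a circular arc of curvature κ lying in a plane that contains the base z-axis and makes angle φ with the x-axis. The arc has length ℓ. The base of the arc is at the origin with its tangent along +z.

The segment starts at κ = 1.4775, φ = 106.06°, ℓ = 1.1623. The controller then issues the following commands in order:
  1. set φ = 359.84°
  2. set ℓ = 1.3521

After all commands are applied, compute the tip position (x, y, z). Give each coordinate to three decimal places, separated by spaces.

initial: κ=1.4775, φ=106.06°, ℓ=1.1623
cmd 1: set φ=359.84° → (κ,φ,ℓ)=(1.4775,359.84°,1.1623) → tip=(0.7756,-0.0022,0.6696)
cmd 2: set ℓ=1.3521 → (κ,φ,ℓ)=(1.4775,359.84°,1.3521) → tip=(0.9571,-0.0027,0.6161)

0.957 -0.003 0.616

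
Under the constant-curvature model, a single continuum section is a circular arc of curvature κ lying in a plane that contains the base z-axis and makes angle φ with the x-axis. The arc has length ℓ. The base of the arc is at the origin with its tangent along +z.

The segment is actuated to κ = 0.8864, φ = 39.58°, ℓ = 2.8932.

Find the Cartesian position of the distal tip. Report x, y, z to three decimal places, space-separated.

1.598 1.321 0.615

θ = κ·ℓ = 0.8864 × 2.8932 = 2.56453 rad
ρ = (1 − cos θ)/κ = (1 − -0.83807)/0.8864 = 2.07364
z = sin θ / κ = 0.54556/0.8864 = 0.61548
x = ρ cos φ = 2.07364 × cos(39.58°) = 1.59822
y = ρ sin φ = 2.07364 × sin(39.58°) = 1.32123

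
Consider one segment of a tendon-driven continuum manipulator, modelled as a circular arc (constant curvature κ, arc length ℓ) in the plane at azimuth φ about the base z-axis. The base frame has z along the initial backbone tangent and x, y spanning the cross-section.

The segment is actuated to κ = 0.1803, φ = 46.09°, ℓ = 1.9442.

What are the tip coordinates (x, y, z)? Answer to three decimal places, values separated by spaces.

0.234 0.243 1.905

θ = κ·ℓ = 0.1803 × 1.9442 = 0.35054 rad
ρ = (1 − cos θ)/κ = (1 − 0.93919)/0.1803 = 0.33728
z = sin θ / κ = 0.34340/0.1803 = 1.90463
x = ρ cos φ = 0.33728 × cos(46.09°) = 0.23392
y = ρ sin φ = 0.33728 × sin(46.09°) = 0.24299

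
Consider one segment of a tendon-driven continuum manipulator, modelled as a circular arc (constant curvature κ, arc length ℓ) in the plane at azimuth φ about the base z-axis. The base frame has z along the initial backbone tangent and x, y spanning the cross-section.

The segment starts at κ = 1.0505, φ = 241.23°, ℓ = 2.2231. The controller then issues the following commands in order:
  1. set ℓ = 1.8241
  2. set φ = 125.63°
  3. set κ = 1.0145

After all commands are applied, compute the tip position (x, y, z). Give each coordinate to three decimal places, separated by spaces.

initial: κ=1.0505, φ=241.23°, ℓ=2.2231
cmd 1: set ℓ=1.8241 → (κ,φ,ℓ)=(1.0505,241.23°,1.8241) → tip=(-0.6133,-1.1169,0.8957)
cmd 2: set φ=125.63° → (κ,φ,ℓ)=(1.0505,125.63°,1.8241) → tip=(-0.7423,1.0357,0.8957)
cmd 3: set κ=1.0145 → (κ,φ,ℓ)=(1.0145,125.63°,1.8241) → tip=(-0.7328,1.0224,0.9474)

-0.733 1.022 0.947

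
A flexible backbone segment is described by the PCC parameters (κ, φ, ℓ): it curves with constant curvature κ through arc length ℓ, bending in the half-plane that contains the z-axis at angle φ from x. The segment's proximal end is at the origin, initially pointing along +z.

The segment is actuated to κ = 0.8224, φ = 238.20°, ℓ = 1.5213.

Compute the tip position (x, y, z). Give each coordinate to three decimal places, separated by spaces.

-0.439 -0.709 1.154

θ = κ·ℓ = 0.8224 × 1.5213 = 1.25112 rad
ρ = (1 − cos θ)/κ = (1 − 0.31426)/0.8224 = 0.83383
z = sin θ / κ = 0.94934/0.8224 = 1.15435
x = ρ cos φ = 0.83383 × cos(238.20°) = -0.43939
y = ρ sin φ = 0.83383 × sin(238.20°) = -0.70866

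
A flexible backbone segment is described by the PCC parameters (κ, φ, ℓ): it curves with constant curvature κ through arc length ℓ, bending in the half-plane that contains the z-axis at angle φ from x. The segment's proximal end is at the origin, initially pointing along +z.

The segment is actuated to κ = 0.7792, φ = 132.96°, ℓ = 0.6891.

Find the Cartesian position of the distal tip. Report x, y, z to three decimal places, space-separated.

-0.123 0.132 0.656

θ = κ·ℓ = 0.7792 × 0.6891 = 0.53695 rad
ρ = (1 − cos θ)/κ = (1 − 0.85927)/0.7792 = 0.18060
z = sin θ / κ = 0.51151/0.7792 = 0.65646
x = ρ cos φ = 0.18060 × cos(132.96°) = -0.12308
y = ρ sin φ = 0.18060 × sin(132.96°) = 0.13217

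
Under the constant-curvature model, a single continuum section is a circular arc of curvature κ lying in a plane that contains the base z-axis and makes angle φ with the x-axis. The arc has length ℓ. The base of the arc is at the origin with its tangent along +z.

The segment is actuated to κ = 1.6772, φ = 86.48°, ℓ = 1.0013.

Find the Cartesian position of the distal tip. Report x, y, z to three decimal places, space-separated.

θ = κ·ℓ = 1.6772 × 1.0013 = 1.67938 rad
ρ = (1 − cos θ)/κ = (1 − -0.10837)/1.6772 = 0.66085
z = sin θ / κ = 0.99411/1.6772 = 0.59272
x = ρ cos φ = 0.66085 × cos(86.48°) = 0.04057
y = ρ sin φ = 0.66085 × sin(86.48°) = 0.65960

0.041 0.660 0.593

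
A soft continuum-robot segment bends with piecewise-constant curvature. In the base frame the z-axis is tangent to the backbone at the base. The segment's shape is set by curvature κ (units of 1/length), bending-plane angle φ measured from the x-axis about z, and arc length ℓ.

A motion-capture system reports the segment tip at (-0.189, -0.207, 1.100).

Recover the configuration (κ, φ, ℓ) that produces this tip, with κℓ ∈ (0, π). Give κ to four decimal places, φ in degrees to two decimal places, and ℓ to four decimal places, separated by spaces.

0.4351 227.60 1.1470

ρ = √(x²+y²) = √(-0.189² + -0.207²) = 0.28030
φ = atan2(y, x) mod 360° = atan2(-0.207, -0.189) = 227.6026°
|p|² = ρ² + z² = 0.28030² + 1.100² = 1.28857
κ = 2ρ / |p|² = 2×0.28030 / 1.28857 = 0.43506
θ = 2·atan2(ρ, z) = 2·atan2(0.28030, 1.100) = 0.49902 rad
ℓ = θ/κ = 0.49902/0.43506 = 1.14702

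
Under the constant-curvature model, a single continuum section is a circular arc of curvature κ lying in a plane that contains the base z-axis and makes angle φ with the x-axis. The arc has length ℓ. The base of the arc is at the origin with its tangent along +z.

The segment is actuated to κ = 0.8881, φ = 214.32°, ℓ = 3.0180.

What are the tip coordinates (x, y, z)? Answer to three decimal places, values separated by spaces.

-1.763 -1.203 0.501

θ = κ·ℓ = 0.8881 × 3.0180 = 2.68029 rad
ρ = (1 − cos θ)/κ = (1 − -0.89547)/0.8881 = 2.13430
z = sin θ / κ = 0.44512/0.8881 = 0.50120
x = ρ cos φ = 2.13430 × cos(214.32°) = -1.76272
y = ρ sin φ = 2.13430 × sin(214.32°) = -1.20335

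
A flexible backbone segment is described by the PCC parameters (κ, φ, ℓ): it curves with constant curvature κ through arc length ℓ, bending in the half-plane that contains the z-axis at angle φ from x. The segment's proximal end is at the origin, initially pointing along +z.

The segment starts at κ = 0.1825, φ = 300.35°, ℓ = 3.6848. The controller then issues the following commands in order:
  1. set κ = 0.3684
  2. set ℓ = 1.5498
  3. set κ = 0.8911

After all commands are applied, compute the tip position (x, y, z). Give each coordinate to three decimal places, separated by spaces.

initial: κ=0.1825, φ=300.35°, ℓ=3.6848
cmd 1: set κ=0.3684 → (κ,φ,ℓ)=(0.3684,300.35°,3.6848) → tip=(1.0812,-1.8465,2.6529)
cmd 2: set ℓ=1.5498 → (κ,φ,ℓ)=(0.3684,300.35°,1.5498) → tip=(0.2175,-0.3715,1.4670)
cmd 3: set κ=0.8911 → (κ,φ,ℓ)=(0.8911,300.35°,1.5498) → tip=(0.4601,-0.7857,1.1021)

0.460 -0.786 1.102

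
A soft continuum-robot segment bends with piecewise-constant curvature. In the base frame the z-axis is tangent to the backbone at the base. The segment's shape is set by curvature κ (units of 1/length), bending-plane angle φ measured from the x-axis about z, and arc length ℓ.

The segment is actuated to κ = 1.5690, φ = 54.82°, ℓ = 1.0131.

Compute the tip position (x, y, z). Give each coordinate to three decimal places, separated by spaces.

0.374 0.531 0.637

θ = κ·ℓ = 1.5690 × 1.0131 = 1.58955 rad
ρ = (1 − cos θ)/κ = (1 − -0.01876)/1.5690 = 0.64930
z = sin θ / κ = 0.99982/1.5690 = 0.63724
x = ρ cos φ = 0.64930 × cos(54.82°) = 0.37409
y = ρ sin φ = 0.64930 × sin(54.82°) = 0.53071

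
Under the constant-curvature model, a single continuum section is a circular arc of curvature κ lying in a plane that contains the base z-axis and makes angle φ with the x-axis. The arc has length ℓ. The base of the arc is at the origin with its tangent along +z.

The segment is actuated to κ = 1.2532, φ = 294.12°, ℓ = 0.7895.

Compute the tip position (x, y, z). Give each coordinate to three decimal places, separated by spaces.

θ = κ·ℓ = 1.2532 × 0.7895 = 0.98940 rad
ρ = (1 − cos θ)/κ = (1 − 0.54919)/1.2532 = 0.35973
z = sin θ / κ = 0.83570/1.2532 = 0.66685
x = ρ cos φ = 0.35973 × cos(294.12°) = 0.14700
y = ρ sin φ = 0.35973 × sin(294.12°) = -0.32832

0.147 -0.328 0.667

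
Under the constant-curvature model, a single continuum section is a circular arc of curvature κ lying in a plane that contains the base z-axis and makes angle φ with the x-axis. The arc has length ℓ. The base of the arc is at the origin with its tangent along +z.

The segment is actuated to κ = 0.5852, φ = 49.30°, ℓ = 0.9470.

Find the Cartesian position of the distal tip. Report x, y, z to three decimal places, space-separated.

θ = κ·ℓ = 0.5852 × 0.9470 = 0.55418 rad
ρ = (1 − cos θ)/κ = (1 − 0.85033)/0.5852 = 0.25576
z = sin θ / κ = 0.52625/0.5852 = 0.89927
x = ρ cos φ = 0.25576 × cos(49.30°) = 0.16678
y = ρ sin φ = 0.25576 × sin(49.30°) = 0.19390

0.167 0.194 0.899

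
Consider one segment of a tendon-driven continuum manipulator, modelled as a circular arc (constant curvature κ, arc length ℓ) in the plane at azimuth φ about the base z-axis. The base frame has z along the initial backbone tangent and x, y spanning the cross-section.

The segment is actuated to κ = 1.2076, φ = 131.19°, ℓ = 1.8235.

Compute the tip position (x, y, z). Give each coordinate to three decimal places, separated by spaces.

θ = κ·ℓ = 1.2076 × 1.8235 = 2.20206 rad
ρ = (1 − cos θ)/κ = (1 − -0.59016)/1.2076 = 1.31680
z = sin θ / κ = 0.80728/1.2076 = 0.66850
x = ρ cos φ = 1.31680 × cos(131.19°) = -0.86719
y = ρ sin φ = 1.31680 × sin(131.19°) = 0.99093

-0.867 0.991 0.669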